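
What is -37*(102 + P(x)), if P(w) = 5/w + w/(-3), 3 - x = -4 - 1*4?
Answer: -120620/33 ≈ -3655.2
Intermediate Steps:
x = 11 (x = 3 - (-4 - 1*4) = 3 - (-4 - 4) = 3 - 1*(-8) = 3 + 8 = 11)
P(w) = 5/w - w/3 (P(w) = 5/w + w*(-⅓) = 5/w - w/3)
-37*(102 + P(x)) = -37*(102 + (5/11 - ⅓*11)) = -37*(102 + (5*(1/11) - 11/3)) = -37*(102 + (5/11 - 11/3)) = -37*(102 - 106/33) = -37*3260/33 = -120620/33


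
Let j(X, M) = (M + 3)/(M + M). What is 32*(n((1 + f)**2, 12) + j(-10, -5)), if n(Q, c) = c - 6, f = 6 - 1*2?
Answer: 992/5 ≈ 198.40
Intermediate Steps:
j(X, M) = (3 + M)/(2*M) (j(X, M) = (3 + M)/((2*M)) = (3 + M)*(1/(2*M)) = (3 + M)/(2*M))
f = 4 (f = 6 - 2 = 4)
n(Q, c) = -6 + c
32*(n((1 + f)**2, 12) + j(-10, -5)) = 32*((-6 + 12) + (1/2)*(3 - 5)/(-5)) = 32*(6 + (1/2)*(-1/5)*(-2)) = 32*(6 + 1/5) = 32*(31/5) = 992/5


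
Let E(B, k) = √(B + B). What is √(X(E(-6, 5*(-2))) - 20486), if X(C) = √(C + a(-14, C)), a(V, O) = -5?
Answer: √(-20486 + √(-5 + 2*I*√3)) ≈ 0.0082 + 143.13*I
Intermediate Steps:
E(B, k) = √2*√B (E(B, k) = √(2*B) = √2*√B)
X(C) = √(-5 + C) (X(C) = √(C - 5) = √(-5 + C))
√(X(E(-6, 5*(-2))) - 20486) = √(√(-5 + √2*√(-6)) - 20486) = √(√(-5 + √2*(I*√6)) - 20486) = √(√(-5 + 2*I*√3) - 20486) = √(-20486 + √(-5 + 2*I*√3))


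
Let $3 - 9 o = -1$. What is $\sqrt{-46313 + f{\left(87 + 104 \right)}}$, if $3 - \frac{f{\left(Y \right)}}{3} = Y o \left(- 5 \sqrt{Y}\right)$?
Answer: $\frac{2 \sqrt{-104184 + 2865 \sqrt{191}}}{3} \approx 169.43 i$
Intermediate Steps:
$o = \frac{4}{9}$ ($o = \frac{1}{3} - - \frac{1}{9} = \frac{1}{3} + \frac{1}{9} = \frac{4}{9} \approx 0.44444$)
$f{\left(Y \right)} = 9 + \frac{20 Y^{\frac{3}{2}}}{3}$ ($f{\left(Y \right)} = 9 - 3 Y \frac{4}{9} \left(- 5 \sqrt{Y}\right) = 9 - 3 \frac{4 Y}{9} \left(- 5 \sqrt{Y}\right) = 9 - 3 \left(- \frac{20 Y^{\frac{3}{2}}}{9}\right) = 9 + \frac{20 Y^{\frac{3}{2}}}{3}$)
$\sqrt{-46313 + f{\left(87 + 104 \right)}} = \sqrt{-46313 + \left(9 + \frac{20 \left(87 + 104\right)^{\frac{3}{2}}}{3}\right)} = \sqrt{-46313 + \left(9 + \frac{20 \cdot 191^{\frac{3}{2}}}{3}\right)} = \sqrt{-46313 + \left(9 + \frac{20 \cdot 191 \sqrt{191}}{3}\right)} = \sqrt{-46313 + \left(9 + \frac{3820 \sqrt{191}}{3}\right)} = \sqrt{-46304 + \frac{3820 \sqrt{191}}{3}}$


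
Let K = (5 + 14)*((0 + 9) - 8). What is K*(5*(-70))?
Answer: -6650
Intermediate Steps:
K = 19 (K = 19*(9 - 8) = 19*1 = 19)
K*(5*(-70)) = 19*(5*(-70)) = 19*(-350) = -6650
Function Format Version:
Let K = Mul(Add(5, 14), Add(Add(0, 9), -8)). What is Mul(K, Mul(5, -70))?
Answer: -6650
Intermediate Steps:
K = 19 (K = Mul(19, Add(9, -8)) = Mul(19, 1) = 19)
Mul(K, Mul(5, -70)) = Mul(19, Mul(5, -70)) = Mul(19, -350) = -6650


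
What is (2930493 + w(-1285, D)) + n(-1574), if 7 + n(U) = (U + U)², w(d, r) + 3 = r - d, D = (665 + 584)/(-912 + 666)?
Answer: 3159050063/246 ≈ 1.2842e+7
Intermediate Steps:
D = -1249/246 (D = 1249/(-246) = 1249*(-1/246) = -1249/246 ≈ -5.0772)
w(d, r) = -3 + r - d (w(d, r) = -3 + (r - d) = -3 + r - d)
n(U) = -7 + 4*U² (n(U) = -7 + (U + U)² = -7 + (2*U)² = -7 + 4*U²)
(2930493 + w(-1285, D)) + n(-1574) = (2930493 + (-3 - 1249/246 - 1*(-1285))) + (-7 + 4*(-1574)²) = (2930493 + (-3 - 1249/246 + 1285)) + (-7 + 4*2477476) = (2930493 + 314123/246) + (-7 + 9909904) = 721215401/246 + 9909897 = 3159050063/246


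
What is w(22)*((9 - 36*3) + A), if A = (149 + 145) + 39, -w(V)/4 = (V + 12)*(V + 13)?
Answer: -1113840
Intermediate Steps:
w(V) = -4*(12 + V)*(13 + V) (w(V) = -4*(V + 12)*(V + 13) = -4*(12 + V)*(13 + V))
A = 333 (A = 294 + 39 = 333)
w(22)*((9 - 36*3) + A) = (-624 - 100*22 - 4*22²)*((9 - 36*3) + 333) = (-624 - 2200 - 4*484)*((9 - 9*12) + 333) = (-624 - 2200 - 1936)*((9 - 108) + 333) = -4760*(-99 + 333) = -4760*234 = -1113840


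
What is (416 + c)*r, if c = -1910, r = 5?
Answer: -7470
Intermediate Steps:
(416 + c)*r = (416 - 1910)*5 = -1494*5 = -7470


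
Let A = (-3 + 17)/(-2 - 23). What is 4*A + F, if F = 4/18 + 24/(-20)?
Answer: -724/225 ≈ -3.2178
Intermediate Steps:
F = -44/45 (F = 4*(1/18) + 24*(-1/20) = 2/9 - 6/5 = -44/45 ≈ -0.97778)
A = -14/25 (A = 14/(-25) = 14*(-1/25) = -14/25 ≈ -0.56000)
4*A + F = 4*(-14/25) - 44/45 = -56/25 - 44/45 = -724/225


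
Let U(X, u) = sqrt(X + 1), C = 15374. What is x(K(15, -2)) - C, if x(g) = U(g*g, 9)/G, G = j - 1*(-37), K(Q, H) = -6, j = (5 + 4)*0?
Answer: -15374 + sqrt(37)/37 ≈ -15374.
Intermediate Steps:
j = 0 (j = 9*0 = 0)
U(X, u) = sqrt(1 + X)
G = 37 (G = 0 - 1*(-37) = 0 + 37 = 37)
x(g) = sqrt(1 + g**2)/37 (x(g) = sqrt(1 + g*g)/37 = sqrt(1 + g**2)*(1/37) = sqrt(1 + g**2)/37)
x(K(15, -2)) - C = sqrt(1 + (-6)**2)/37 - 1*15374 = sqrt(1 + 36)/37 - 15374 = sqrt(37)/37 - 15374 = -15374 + sqrt(37)/37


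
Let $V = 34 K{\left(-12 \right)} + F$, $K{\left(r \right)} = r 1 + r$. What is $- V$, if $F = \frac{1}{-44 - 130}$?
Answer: $\frac{141985}{174} \approx 816.01$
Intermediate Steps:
$K{\left(r \right)} = 2 r$ ($K{\left(r \right)} = r + r = 2 r$)
$F = - \frac{1}{174}$ ($F = \frac{1}{-174} = - \frac{1}{174} \approx -0.0057471$)
$V = - \frac{141985}{174}$ ($V = 34 \cdot 2 \left(-12\right) - \frac{1}{174} = 34 \left(-24\right) - \frac{1}{174} = -816 - \frac{1}{174} = - \frac{141985}{174} \approx -816.01$)
$- V = \left(-1\right) \left(- \frac{141985}{174}\right) = \frac{141985}{174}$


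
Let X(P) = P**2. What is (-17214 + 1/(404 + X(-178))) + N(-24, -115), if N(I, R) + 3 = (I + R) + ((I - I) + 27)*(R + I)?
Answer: -677345591/32088 ≈ -21109.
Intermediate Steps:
N(I, R) = -3 + 28*I + 28*R (N(I, R) = -3 + ((I + R) + ((I - I) + 27)*(R + I)) = -3 + ((I + R) + (0 + 27)*(I + R)) = -3 + ((I + R) + 27*(I + R)) = -3 + ((I + R) + (27*I + 27*R)) = -3 + (28*I + 28*R) = -3 + 28*I + 28*R)
(-17214 + 1/(404 + X(-178))) + N(-24, -115) = (-17214 + 1/(404 + (-178)**2)) + (-3 + 28*(-24) + 28*(-115)) = (-17214 + 1/(404 + 31684)) + (-3 - 672 - 3220) = (-17214 + 1/32088) - 3895 = -552362831/32088 - 3895 = -677345591/32088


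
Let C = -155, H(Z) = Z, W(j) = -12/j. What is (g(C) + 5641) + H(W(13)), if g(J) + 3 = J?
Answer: 71267/13 ≈ 5482.1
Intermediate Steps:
g(J) = -3 + J
(g(C) + 5641) + H(W(13)) = ((-3 - 155) + 5641) - 12/13 = (-158 + 5641) - 12*1/13 = 5483 - 12/13 = 71267/13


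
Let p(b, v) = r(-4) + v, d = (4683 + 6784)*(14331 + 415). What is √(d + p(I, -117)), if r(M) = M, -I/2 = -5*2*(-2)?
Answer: 3*√18788029 ≈ 13004.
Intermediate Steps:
d = 169092382 (d = 11467*14746 = 169092382)
I = -40 (I = -2*(-5*2)*(-2) = -(-20)*(-2) = -2*20 = -40)
p(b, v) = -4 + v
√(d + p(I, -117)) = √(169092382 + (-4 - 117)) = √(169092382 - 121) = √169092261 = 3*√18788029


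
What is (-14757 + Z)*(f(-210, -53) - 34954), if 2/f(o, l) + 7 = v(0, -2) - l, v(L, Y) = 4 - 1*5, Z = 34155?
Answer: -10170552448/15 ≈ -6.7804e+8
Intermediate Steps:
v(L, Y) = -1 (v(L, Y) = 4 - 5 = -1)
f(o, l) = 2/(-8 - l) (f(o, l) = 2/(-7 + (-1 - l)) = 2/(-8 - l))
(-14757 + Z)*(f(-210, -53) - 34954) = (-14757 + 34155)*(-2/(8 - 53) - 34954) = 19398*(-2/(-45) - 34954) = 19398*(-2*(-1/45) - 34954) = 19398*(2/45 - 34954) = 19398*(-1572928/45) = -10170552448/15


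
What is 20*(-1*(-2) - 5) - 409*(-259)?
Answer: 105871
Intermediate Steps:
20*(-1*(-2) - 5) - 409*(-259) = 20*(2 - 5) + 105931 = 20*(-3) + 105931 = -60 + 105931 = 105871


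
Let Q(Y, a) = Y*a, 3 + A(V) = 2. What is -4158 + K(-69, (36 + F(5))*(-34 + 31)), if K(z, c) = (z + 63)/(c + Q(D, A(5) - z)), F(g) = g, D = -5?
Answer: -1925148/463 ≈ -4158.0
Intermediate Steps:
A(V) = -1 (A(V) = -3 + 2 = -1)
K(z, c) = (63 + z)/(5 + c + 5*z) (K(z, c) = (z + 63)/(c - 5*(-1 - z)) = (63 + z)/(c + (5 + 5*z)) = (63 + z)/(5 + c + 5*z))
-4158 + K(-69, (36 + F(5))*(-34 + 31)) = -4158 + (63 - 69)/(5 + (36 + 5)*(-34 + 31) + 5*(-69)) = -4158 - 6/(5 + 41*(-3) - 345) = -4158 - 6/(5 - 123 - 345) = -4158 - 6/(-463) = -4158 - 1/463*(-6) = -4158 + 6/463 = -1925148/463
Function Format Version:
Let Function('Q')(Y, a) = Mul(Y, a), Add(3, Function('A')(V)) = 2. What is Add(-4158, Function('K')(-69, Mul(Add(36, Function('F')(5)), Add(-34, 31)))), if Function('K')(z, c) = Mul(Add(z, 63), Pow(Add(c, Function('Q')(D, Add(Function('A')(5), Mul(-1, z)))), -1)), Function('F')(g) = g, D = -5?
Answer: Rational(-1925148, 463) ≈ -4158.0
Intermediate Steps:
Function('A')(V) = -1 (Function('A')(V) = Add(-3, 2) = -1)
Function('K')(z, c) = Mul(Pow(Add(5, c, Mul(5, z)), -1), Add(63, z)) (Function('K')(z, c) = Mul(Add(z, 63), Pow(Add(c, Mul(-5, Add(-1, Mul(-1, z)))), -1)) = Mul(Add(63, z), Pow(Add(c, Add(5, Mul(5, z))), -1)) = Mul(Add(63, z), Pow(Add(5, c, Mul(5, z)), -1)) = Mul(Pow(Add(5, c, Mul(5, z)), -1), Add(63, z)))
Add(-4158, Function('K')(-69, Mul(Add(36, Function('F')(5)), Add(-34, 31)))) = Add(-4158, Mul(Pow(Add(5, Mul(Add(36, 5), Add(-34, 31)), Mul(5, -69)), -1), Add(63, -69))) = Add(-4158, Mul(Pow(Add(5, Mul(41, -3), -345), -1), -6)) = Add(-4158, Mul(Pow(Add(5, -123, -345), -1), -6)) = Add(-4158, Mul(Pow(-463, -1), -6)) = Add(-4158, Mul(Rational(-1, 463), -6)) = Add(-4158, Rational(6, 463)) = Rational(-1925148, 463)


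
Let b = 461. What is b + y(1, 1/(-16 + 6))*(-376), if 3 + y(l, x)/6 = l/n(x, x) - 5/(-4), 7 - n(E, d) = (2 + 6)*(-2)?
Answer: 99151/23 ≈ 4310.9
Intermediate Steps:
n(E, d) = 23 (n(E, d) = 7 - (2 + 6)*(-2) = 7 - 8*(-2) = 7 - 1*(-16) = 7 + 16 = 23)
y(l, x) = -21/2 + 6*l/23 (y(l, x) = -18 + 6*(l/23 - 5/(-4)) = -18 + 6*(l*(1/23) - 5*(-¼)) = -18 + 6*(l/23 + 5/4) = -18 + 6*(5/4 + l/23) = -18 + (15/2 + 6*l/23) = -21/2 + 6*l/23)
b + y(1, 1/(-16 + 6))*(-376) = 461 + (-21/2 + (6/23)*1)*(-376) = 461 + (-21/2 + 6/23)*(-376) = 461 - 471/46*(-376) = 461 + 88548/23 = 99151/23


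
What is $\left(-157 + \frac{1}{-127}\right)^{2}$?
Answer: $\frac{397603600}{16129} \approx 24651.0$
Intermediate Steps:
$\left(-157 + \frac{1}{-127}\right)^{2} = \left(-157 - \frac{1}{127}\right)^{2} = \left(- \frac{19940}{127}\right)^{2} = \frac{397603600}{16129}$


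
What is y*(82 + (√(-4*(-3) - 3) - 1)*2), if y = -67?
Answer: -5762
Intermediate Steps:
y*(82 + (√(-4*(-3) - 3) - 1)*2) = -67*(82 + (√(-4*(-3) - 3) - 1)*2) = -67*(82 + (√(12 - 3) - 1)*2) = -67*(82 + (√9 - 1)*2) = -67*(82 + (3 - 1)*2) = -67*(82 + 2*2) = -67*(82 + 4) = -67*86 = -5762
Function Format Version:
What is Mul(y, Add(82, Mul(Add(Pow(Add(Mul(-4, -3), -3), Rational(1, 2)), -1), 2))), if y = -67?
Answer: -5762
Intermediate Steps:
Mul(y, Add(82, Mul(Add(Pow(Add(Mul(-4, -3), -3), Rational(1, 2)), -1), 2))) = Mul(-67, Add(82, Mul(Add(Pow(Add(Mul(-4, -3), -3), Rational(1, 2)), -1), 2))) = Mul(-67, Add(82, Mul(Add(Pow(Add(12, -3), Rational(1, 2)), -1), 2))) = Mul(-67, Add(82, Mul(Add(Pow(9, Rational(1, 2)), -1), 2))) = Mul(-67, Add(82, Mul(Add(3, -1), 2))) = Mul(-67, Add(82, Mul(2, 2))) = Mul(-67, Add(82, 4)) = Mul(-67, 86) = -5762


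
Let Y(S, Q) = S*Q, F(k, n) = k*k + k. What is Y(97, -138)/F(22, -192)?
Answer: -291/11 ≈ -26.455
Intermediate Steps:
F(k, n) = k + k**2 (F(k, n) = k**2 + k = k + k**2)
Y(S, Q) = Q*S
Y(97, -138)/F(22, -192) = (-138*97)/((22*(1 + 22))) = -13386/(22*23) = -13386/506 = -13386*1/506 = -291/11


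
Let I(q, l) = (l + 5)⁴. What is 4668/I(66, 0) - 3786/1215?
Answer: 220358/50625 ≈ 4.3528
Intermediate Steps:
I(q, l) = (5 + l)⁴
4668/I(66, 0) - 3786/1215 = 4668/((5 + 0)⁴) - 3786/1215 = 4668/(5⁴) - 3786*1/1215 = 4668/625 - 1262/405 = 220358/50625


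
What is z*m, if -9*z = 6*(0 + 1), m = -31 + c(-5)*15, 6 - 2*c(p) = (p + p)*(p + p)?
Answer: 1472/3 ≈ 490.67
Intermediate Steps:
c(p) = 3 - 2*p² (c(p) = 3 - (p + p)*(p + p)/2 = 3 - 2*p*2*p/2 = 3 - 2*p²)
m = -736 (m = -31 + (3 - 2*(-5)²)*15 = -31 + (3 - 2*25)*15 = -31 + (3 - 50)*15 = -31 - 47*15 = -31 - 705 = -736)
z = -⅔ (z = -2*(0 + 1)/3 = -2/3 = -⅑*6 = -⅔ ≈ -0.66667)
z*m = -⅔*(-736) = 1472/3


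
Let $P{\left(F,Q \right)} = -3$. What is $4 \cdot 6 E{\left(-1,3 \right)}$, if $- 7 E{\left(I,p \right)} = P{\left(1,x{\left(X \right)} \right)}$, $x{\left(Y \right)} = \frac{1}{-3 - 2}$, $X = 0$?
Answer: $\frac{72}{7} \approx 10.286$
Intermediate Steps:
$x{\left(Y \right)} = - \frac{1}{5}$ ($x{\left(Y \right)} = \frac{1}{-5} = - \frac{1}{5}$)
$E{\left(I,p \right)} = \frac{3}{7}$ ($E{\left(I,p \right)} = \left(- \frac{1}{7}\right) \left(-3\right) = \frac{3}{7}$)
$4 \cdot 6 E{\left(-1,3 \right)} = 4 \cdot 6 \cdot \frac{3}{7} = 24 \cdot \frac{3}{7} = \frac{72}{7}$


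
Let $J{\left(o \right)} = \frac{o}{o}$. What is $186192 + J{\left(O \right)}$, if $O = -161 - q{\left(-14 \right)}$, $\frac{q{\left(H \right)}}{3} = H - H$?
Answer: $186193$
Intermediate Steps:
$q{\left(H \right)} = 0$ ($q{\left(H \right)} = 3 \left(H - H\right) = 3 \cdot 0 = 0$)
$O = -161$ ($O = -161 - 0 = -161 + 0 = -161$)
$J{\left(o \right)} = 1$
$186192 + J{\left(O \right)} = 186192 + 1 = 186193$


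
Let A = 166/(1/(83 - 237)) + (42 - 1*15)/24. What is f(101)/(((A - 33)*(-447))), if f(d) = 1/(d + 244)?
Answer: 8/31578142905 ≈ 2.5334e-10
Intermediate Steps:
f(d) = 1/(244 + d)
A = -204503/8 (A = 166/(1/(-154)) + (42 - 15)*(1/24) = 166/(-1/154) + 27*(1/24) = 166*(-154) + 9/8 = -25564 + 9/8 = -204503/8 ≈ -25563.)
f(101)/(((A - 33)*(-447))) = 1/((244 + 101)*(((-204503/8 - 33)*(-447)))) = 1/(345*((-204767/8*(-447)))) = 1/(345*(91530849/8)) = (1/345)*(8/91530849) = 8/31578142905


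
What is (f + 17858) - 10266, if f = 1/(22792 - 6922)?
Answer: 120485041/15870 ≈ 7592.0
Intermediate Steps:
f = 1/15870 ≈ 6.3012e-5
(f + 17858) - 10266 = (1/15870 + 17858) - 10266 = 283406461/15870 - 10266 = 120485041/15870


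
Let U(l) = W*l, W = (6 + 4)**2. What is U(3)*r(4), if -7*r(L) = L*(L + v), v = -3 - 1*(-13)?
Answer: -2400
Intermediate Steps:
v = 10 (v = -3 + 13 = 10)
W = 100 (W = 10**2 = 100)
U(l) = 100*l
r(L) = -L*(10 + L)/7 (r(L) = -L*(L + 10)/7 = -L*(10 + L)/7)
U(3)*r(4) = (100*3)*(-1/7*4*(10 + 4)) = 300*(-1/7*4*14) = 300*(-8) = -2400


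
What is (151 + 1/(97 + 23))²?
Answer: 328370641/14400 ≈ 22804.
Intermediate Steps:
(151 + 1/(97 + 23))² = (151 + 1/120)² = (18121/120)² = 328370641/14400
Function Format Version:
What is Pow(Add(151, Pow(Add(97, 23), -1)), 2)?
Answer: Rational(328370641, 14400) ≈ 22804.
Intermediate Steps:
Pow(Add(151, Pow(Add(97, 23), -1)), 2) = Pow(Add(151, Pow(120, -1)), 2) = Pow(Add(151, Rational(1, 120)), 2) = Pow(Rational(18121, 120), 2) = Rational(328370641, 14400)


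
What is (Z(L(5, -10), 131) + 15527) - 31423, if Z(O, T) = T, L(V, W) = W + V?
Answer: -15765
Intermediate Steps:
L(V, W) = V + W
(Z(L(5, -10), 131) + 15527) - 31423 = (131 + 15527) - 31423 = 15658 - 31423 = -15765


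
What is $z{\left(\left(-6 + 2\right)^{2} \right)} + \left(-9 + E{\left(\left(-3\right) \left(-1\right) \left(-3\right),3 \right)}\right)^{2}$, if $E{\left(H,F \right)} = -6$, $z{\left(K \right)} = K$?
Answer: $241$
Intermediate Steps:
$z{\left(\left(-6 + 2\right)^{2} \right)} + \left(-9 + E{\left(\left(-3\right) \left(-1\right) \left(-3\right),3 \right)}\right)^{2} = \left(-6 + 2\right)^{2} + \left(-9 - 6\right)^{2} = \left(-4\right)^{2} + \left(-15\right)^{2} = 16 + 225 = 241$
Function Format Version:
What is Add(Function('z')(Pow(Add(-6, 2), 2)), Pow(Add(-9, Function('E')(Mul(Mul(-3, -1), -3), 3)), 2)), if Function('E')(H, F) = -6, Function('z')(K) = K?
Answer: 241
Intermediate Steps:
Add(Function('z')(Pow(Add(-6, 2), 2)), Pow(Add(-9, Function('E')(Mul(Mul(-3, -1), -3), 3)), 2)) = Add(Pow(Add(-6, 2), 2), Pow(Add(-9, -6), 2)) = Add(Pow(-4, 2), Pow(-15, 2)) = Add(16, 225) = 241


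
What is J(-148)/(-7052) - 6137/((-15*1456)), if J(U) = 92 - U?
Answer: 9509131/38503920 ≈ 0.24697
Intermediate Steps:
J(-148)/(-7052) - 6137/((-15*1456)) = (92 - 1*(-148))/(-7052) - 6137/((-15*1456)) = (92 + 148)*(-1/7052) - 6137/(-21840) = 240*(-1/7052) - 6137*(-1/21840) = -60/1763 + 6137/21840 = 9509131/38503920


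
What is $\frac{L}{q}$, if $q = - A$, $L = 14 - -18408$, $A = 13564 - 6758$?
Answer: $- \frac{9211}{3403} \approx -2.7067$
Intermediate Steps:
$A = 6806$ ($A = 13564 - 6758 = 6806$)
$L = 18422$ ($L = 14 + 18408 = 18422$)
$q = -6806$ ($q = \left(-1\right) 6806 = -6806$)
$\frac{L}{q} = \frac{18422}{-6806} = 18422 \left(- \frac{1}{6806}\right) = - \frac{9211}{3403}$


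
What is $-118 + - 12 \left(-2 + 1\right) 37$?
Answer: $326$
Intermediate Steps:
$-118 + - 12 \left(-2 + 1\right) 37 = -118 + \left(-12\right) \left(-1\right) 37 = -118 + 12 \cdot 37 = -118 + 444 = 326$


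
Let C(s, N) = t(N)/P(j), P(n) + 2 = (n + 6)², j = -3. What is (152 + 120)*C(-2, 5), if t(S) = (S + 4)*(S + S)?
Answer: 24480/7 ≈ 3497.1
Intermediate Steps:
t(S) = 2*S*(4 + S) (t(S) = (4 + S)*(2*S) = 2*S*(4 + S))
P(n) = -2 + (6 + n)² (P(n) = -2 + (n + 6)² = -2 + (6 + n)²)
C(s, N) = 2*N*(4 + N)/7 (C(s, N) = (2*N*(4 + N))/(-2 + (6 - 3)²) = (2*N*(4 + N))/(-2 + 3²) = (2*N*(4 + N))/(-2 + 9) = (2*N*(4 + N))/7 = (2*N*(4 + N))*(⅐) = 2*N*(4 + N)/7)
(152 + 120)*C(-2, 5) = (152 + 120)*((2/7)*5*(4 + 5)) = 272*((2/7)*5*9) = 272*(90/7) = 24480/7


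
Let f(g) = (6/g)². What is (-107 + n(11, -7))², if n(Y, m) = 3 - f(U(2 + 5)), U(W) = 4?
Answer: 180625/16 ≈ 11289.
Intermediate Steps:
f(g) = 36/g²
n(Y, m) = ¾ (n(Y, m) = 3 - 36/4² = 3 - 36/16 = 3 - 1*9/4 = 3 - 9/4 = ¾)
(-107 + n(11, -7))² = (-107 + ¾)² = (-425/4)² = 180625/16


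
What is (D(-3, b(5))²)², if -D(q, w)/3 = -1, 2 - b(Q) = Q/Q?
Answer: 81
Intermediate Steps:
b(Q) = 1 (b(Q) = 2 - Q/Q = 2 - 1*1 = 2 - 1 = 1)
D(q, w) = 3 (D(q, w) = -3*(-1) = 3)
(D(-3, b(5))²)² = (3²)² = 9² = 81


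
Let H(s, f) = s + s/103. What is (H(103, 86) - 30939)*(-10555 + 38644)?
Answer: -866124315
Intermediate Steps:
H(s, f) = 104*s/103 (H(s, f) = s + s*(1/103) = s + s/103 = 104*s/103)
(H(103, 86) - 30939)*(-10555 + 38644) = ((104/103)*103 - 30939)*(-10555 + 38644) = (104 - 30939)*28089 = -30835*28089 = -866124315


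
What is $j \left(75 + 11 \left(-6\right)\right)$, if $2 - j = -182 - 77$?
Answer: $2349$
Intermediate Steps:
$j = 261$ ($j = 2 - \left(-182 - 77\right) = 2 - -259 = 2 + 259 = 261$)
$j \left(75 + 11 \left(-6\right)\right) = 261 \left(75 + 11 \left(-6\right)\right) = 261 \left(75 - 66\right) = 261 \cdot 9 = 2349$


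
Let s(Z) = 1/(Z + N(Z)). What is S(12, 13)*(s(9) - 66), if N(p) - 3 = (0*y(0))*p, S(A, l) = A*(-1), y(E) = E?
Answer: 791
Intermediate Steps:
S(A, l) = -A
N(p) = 3 (N(p) = 3 + (0*0)*p = 3 + 0*p = 3 + 0 = 3)
s(Z) = 1/(3 + Z) (s(Z) = 1/(Z + 3) = 1/(3 + Z))
S(12, 13)*(s(9) - 66) = (-1*12)*(1/(3 + 9) - 66) = -12*(1/12 - 66) = -12*(-791/12) = 791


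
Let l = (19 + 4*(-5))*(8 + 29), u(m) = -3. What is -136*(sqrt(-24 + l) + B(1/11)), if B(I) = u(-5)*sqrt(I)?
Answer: 408*sqrt(11)/11 - 136*I*sqrt(61) ≈ 123.02 - 1062.2*I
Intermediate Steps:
l = -37 (l = (19 - 20)*37 = -1*37 = -37)
B(I) = -3*sqrt(I)
-136*(sqrt(-24 + l) + B(1/11)) = -136*(sqrt(-24 - 37) - 3*sqrt(11)/11) = -136*(sqrt(-61) - 3*sqrt(11)/11) = -136*(I*sqrt(61) - 3*sqrt(11)/11) = -136*(-3*sqrt(11)/11 + I*sqrt(61)) = 408*sqrt(11)/11 - 136*I*sqrt(61)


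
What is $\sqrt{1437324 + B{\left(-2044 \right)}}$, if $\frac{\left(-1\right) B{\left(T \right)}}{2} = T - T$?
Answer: $2 \sqrt{359331} \approx 1198.9$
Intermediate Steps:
$B{\left(T \right)} = 0$ ($B{\left(T \right)} = - 2 \left(T - T\right) = \left(-2\right) 0 = 0$)
$\sqrt{1437324 + B{\left(-2044 \right)}} = \sqrt{1437324 + 0} = \sqrt{1437324} = 2 \sqrt{359331}$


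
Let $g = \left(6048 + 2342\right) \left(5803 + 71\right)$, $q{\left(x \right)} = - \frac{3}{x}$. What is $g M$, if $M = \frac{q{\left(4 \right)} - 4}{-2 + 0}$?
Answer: $\frac{234093585}{2} \approx 1.1705 \cdot 10^{8}$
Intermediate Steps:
$M = \frac{19}{8}$ ($M = \frac{- \frac{3}{4} - 4}{-2 + 0} = \frac{\left(-3\right) \frac{1}{4} - 4}{-2} = \left(- \frac{3}{4} - 4\right) \left(- \frac{1}{2}\right) = \left(- \frac{19}{4}\right) \left(- \frac{1}{2}\right) = \frac{19}{8} \approx 2.375$)
$g = 49282860$ ($g = 8390 \cdot 5874 = 49282860$)
$g M = 49282860 \cdot \frac{19}{8} = \frac{234093585}{2}$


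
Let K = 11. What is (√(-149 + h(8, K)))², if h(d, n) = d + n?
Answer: -130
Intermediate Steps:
(√(-149 + h(8, K)))² = (√(-149 + (8 + 11)))² = (√(-149 + 19))² = (√(-130))² = (I*√130)² = -130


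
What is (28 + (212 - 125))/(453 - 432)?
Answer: 115/21 ≈ 5.4762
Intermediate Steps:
(28 + (212 - 125))/(453 - 432) = (28 + 87)/21 = 115*(1/21) = 115/21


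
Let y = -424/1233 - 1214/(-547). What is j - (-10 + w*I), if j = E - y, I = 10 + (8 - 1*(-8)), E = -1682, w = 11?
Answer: -1321839992/674451 ≈ -1959.9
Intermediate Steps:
I = 26 (I = 10 + (8 + 8) = 10 + 16 = 26)
y = 1264934/674451 (y = -424*1/1233 - 1214*(-1/547) = -424/1233 + 1214/547 = 1264934/674451 ≈ 1.8755)
j = -1135691516/674451 (j = -1682 - 1*1264934/674451 = -1682 - 1264934/674451 = -1135691516/674451 ≈ -1683.9)
j - (-10 + w*I) = -1135691516/674451 - (-10 + 11*26) = -1135691516/674451 - (-10 + 286) = -1135691516/674451 - 1*276 = -1135691516/674451 - 276 = -1321839992/674451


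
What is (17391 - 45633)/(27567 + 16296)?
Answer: -9414/14621 ≈ -0.64387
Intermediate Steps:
(17391 - 45633)/(27567 + 16296) = -28242/43863 = -28242*1/43863 = -9414/14621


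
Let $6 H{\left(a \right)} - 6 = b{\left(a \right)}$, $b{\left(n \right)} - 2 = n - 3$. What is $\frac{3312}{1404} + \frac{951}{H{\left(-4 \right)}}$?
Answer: $\frac{222626}{39} \approx 5708.4$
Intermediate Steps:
$b{\left(n \right)} = -1 + n$ ($b{\left(n \right)} = 2 + \left(n - 3\right) = 2 + \left(-3 + n\right) = -1 + n$)
$H{\left(a \right)} = \frac{5}{6} + \frac{a}{6}$ ($H{\left(a \right)} = 1 + \frac{-1 + a}{6} = 1 + \left(- \frac{1}{6} + \frac{a}{6}\right) = \frac{5}{6} + \frac{a}{6}$)
$\frac{3312}{1404} + \frac{951}{H{\left(-4 \right)}} = \frac{3312}{1404} + \frac{951}{\frac{5}{6} + \frac{1}{6} \left(-4\right)} = 3312 \cdot \frac{1}{1404} + \frac{951}{\frac{5}{6} - \frac{2}{3}} = \frac{92}{39} + 951 \frac{1}{\frac{1}{6}} = \frac{92}{39} + 951 \cdot 6 = \frac{92}{39} + 5706 = \frac{222626}{39}$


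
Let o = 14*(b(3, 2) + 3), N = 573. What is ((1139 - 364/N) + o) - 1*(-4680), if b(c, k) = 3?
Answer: 3382055/573 ≈ 5902.4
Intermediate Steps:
o = 84 (o = 14*(3 + 3) = 14*6 = 84)
((1139 - 364/N) + o) - 1*(-4680) = ((1139 - 364/573) + 84) - 1*(-4680) = ((1139 - 364*1/573) + 84) + 4680 = ((1139 - 364/573) + 84) + 4680 = (652283/573 + 84) + 4680 = 700415/573 + 4680 = 3382055/573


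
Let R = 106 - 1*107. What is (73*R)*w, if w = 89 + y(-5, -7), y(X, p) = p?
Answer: -5986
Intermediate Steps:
w = 82 (w = 89 - 7 = 82)
R = -1 (R = 106 - 107 = -1)
(73*R)*w = (73*(-1))*82 = -73*82 = -5986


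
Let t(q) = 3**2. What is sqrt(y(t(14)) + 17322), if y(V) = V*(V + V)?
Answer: 2*sqrt(4371) ≈ 132.23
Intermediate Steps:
t(q) = 9
y(V) = 2*V**2 (y(V) = V*(2*V) = 2*V**2)
sqrt(y(t(14)) + 17322) = sqrt(2*9**2 + 17322) = sqrt(2*81 + 17322) = sqrt(162 + 17322) = sqrt(17484) = 2*sqrt(4371)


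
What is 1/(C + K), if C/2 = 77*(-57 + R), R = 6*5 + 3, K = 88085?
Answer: 1/84389 ≈ 1.1850e-5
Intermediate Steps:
R = 33 (R = 30 + 3 = 33)
C = -3696 (C = 2*(77*(-57 + 33)) = 2*(77*(-24)) = 2*(-1848) = -3696)
1/(C + K) = 1/(-3696 + 88085) = 1/84389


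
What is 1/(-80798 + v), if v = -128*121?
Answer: -1/96286 ≈ -1.0386e-5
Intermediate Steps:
v = -15488
1/(-80798 + v) = 1/(-80798 - 15488) = 1/(-96286) = -1/96286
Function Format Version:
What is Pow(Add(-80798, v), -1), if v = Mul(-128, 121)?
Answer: Rational(-1, 96286) ≈ -1.0386e-5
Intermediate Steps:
v = -15488
Pow(Add(-80798, v), -1) = Pow(Add(-80798, -15488), -1) = Pow(-96286, -1) = Rational(-1, 96286)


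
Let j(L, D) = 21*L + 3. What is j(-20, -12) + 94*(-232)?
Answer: -22225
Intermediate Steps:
j(L, D) = 3 + 21*L
j(-20, -12) + 94*(-232) = (3 + 21*(-20)) + 94*(-232) = (3 - 420) - 21808 = -417 - 21808 = -22225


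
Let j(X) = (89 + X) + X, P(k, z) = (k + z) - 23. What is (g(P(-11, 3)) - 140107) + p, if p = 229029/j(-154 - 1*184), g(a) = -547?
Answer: -82792927/587 ≈ -1.4104e+5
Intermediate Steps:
P(k, z) = -23 + k + z
j(X) = 89 + 2*X
p = -229029/587 (p = 229029/(89 + 2*(-154 - 1*184)) = 229029/(89 + 2*(-154 - 184)) = 229029/(89 + 2*(-338)) = 229029/(89 - 676) = 229029/(-587) = 229029*(-1/587) = -229029/587 ≈ -390.17)
(g(P(-11, 3)) - 140107) + p = (-547 - 140107) - 229029/587 = -140654 - 229029/587 = -82792927/587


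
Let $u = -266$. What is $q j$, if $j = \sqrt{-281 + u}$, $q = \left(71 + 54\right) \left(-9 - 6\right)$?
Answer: $- 1875 i \sqrt{547} \approx - 43853.0 i$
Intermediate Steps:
$q = -1875$ ($q = 125 \left(-15\right) = -1875$)
$j = i \sqrt{547}$ ($j = \sqrt{-281 - 266} = \sqrt{-547} = i \sqrt{547} \approx 23.388 i$)
$q j = - 1875 i \sqrt{547}$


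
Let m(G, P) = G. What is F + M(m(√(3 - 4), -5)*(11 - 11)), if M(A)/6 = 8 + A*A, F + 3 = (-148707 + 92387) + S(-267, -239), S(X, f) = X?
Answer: -56542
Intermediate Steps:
F = -56590 (F = -3 + ((-148707 + 92387) - 267) = -3 + (-56320 - 267) = -3 - 56587 = -56590)
M(A) = 48 + 6*A² (M(A) = 6*(8 + A*A) = 6*(8 + A²) = 48 + 6*A²)
F + M(m(√(3 - 4), -5)*(11 - 11)) = -56590 + (48 + 6*(√(3 - 4)*(11 - 11))²) = -56590 + (48 + 6*(√(-1)*0)²) = -56590 + (48 + 6*(I*0)²) = -56590 + (48 + 6*0²) = -56590 + (48 + 6*0) = -56590 + (48 + 0) = -56590 + 48 = -56542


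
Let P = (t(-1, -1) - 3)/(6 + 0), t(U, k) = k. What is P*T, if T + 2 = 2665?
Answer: -5326/3 ≈ -1775.3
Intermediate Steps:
T = 2663 (T = -2 + 2665 = 2663)
P = -2/3 (P = (-1 - 3)/(6 + 0) = -4/6 = -4*1/6 = -2/3 ≈ -0.66667)
P*T = -2/3*2663 = -5326/3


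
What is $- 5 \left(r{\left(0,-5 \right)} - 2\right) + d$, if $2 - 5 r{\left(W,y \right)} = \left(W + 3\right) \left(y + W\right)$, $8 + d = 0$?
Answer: $-15$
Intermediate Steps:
$d = -8$ ($d = -8 + 0 = -8$)
$r{\left(W,y \right)} = \frac{2}{5} - \frac{\left(3 + W\right) \left(W + y\right)}{5}$ ($r{\left(W,y \right)} = \frac{2}{5} - \frac{\left(W + 3\right) \left(y + W\right)}{5} = \frac{2}{5} - \frac{\left(3 + W\right) \left(W + y\right)}{5}$)
$- 5 \left(r{\left(0,-5 \right)} - 2\right) + d = - 5 \left(\left(\frac{2}{5} - 0 - -3 - \frac{0^{2}}{5} - 0 \left(-5\right)\right) - 2\right) - 8 = - 5 \left(\left(\frac{2}{5} + 0 + 3 - 0 + 0\right) - 2\right) - 8 = - 5 \left(\left(\frac{2}{5} + 0 + 3 + 0 + 0\right) - 2\right) - 8 = - 5 \left(\frac{17}{5} - 2\right) - 8 = \left(-5\right) \frac{7}{5} - 8 = -7 - 8 = -15$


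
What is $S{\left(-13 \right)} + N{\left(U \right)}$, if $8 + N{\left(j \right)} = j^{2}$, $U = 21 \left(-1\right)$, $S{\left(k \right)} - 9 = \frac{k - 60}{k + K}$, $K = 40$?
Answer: $\frac{11861}{27} \approx 439.3$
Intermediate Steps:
$S{\left(k \right)} = 9 + \frac{-60 + k}{40 + k}$ ($S{\left(k \right)} = 9 + \frac{k - 60}{k + 40} = 9 + \frac{-60 + k}{40 + k}$)
$U = -21$
$N{\left(j \right)} = -8 + j^{2}$
$S{\left(-13 \right)} + N{\left(U \right)} = \frac{10 \left(30 - 13\right)}{40 - 13} - \left(8 - \left(-21\right)^{2}\right) = 10 \cdot \frac{1}{27} \cdot 17 + \left(-8 + 441\right) = 10 \cdot \frac{1}{27} \cdot 17 + 433 = \frac{170}{27} + 433 = \frac{11861}{27}$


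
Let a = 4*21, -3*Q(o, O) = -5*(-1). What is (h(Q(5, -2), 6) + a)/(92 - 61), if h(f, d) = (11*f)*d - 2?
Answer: -28/31 ≈ -0.90323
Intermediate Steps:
Q(o, O) = -5/3 (Q(o, O) = -(-5)*(-1)/3 = -1/3*5 = -5/3)
h(f, d) = -2 + 11*d*f (h(f, d) = 11*d*f - 2 = -2 + 11*d*f)
a = 84
(h(Q(5, -2), 6) + a)/(92 - 61) = ((-2 + 11*6*(-5/3)) + 84)/(92 - 61) = ((-2 - 110) + 84)/31 = (-112 + 84)*(1/31) = -28*1/31 = -28/31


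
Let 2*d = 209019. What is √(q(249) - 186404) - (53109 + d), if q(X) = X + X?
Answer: -315237/2 + 7*I*√3794 ≈ -1.5762e+5 + 431.17*I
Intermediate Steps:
d = 209019/2 (d = (½)*209019 = 209019/2 ≈ 1.0451e+5)
q(X) = 2*X
√(q(249) - 186404) - (53109 + d) = √(2*249 - 186404) - (53109 + 209019/2) = √(498 - 186404) - 1*315237/2 = √(-185906) - 315237/2 = 7*I*√3794 - 315237/2 = -315237/2 + 7*I*√3794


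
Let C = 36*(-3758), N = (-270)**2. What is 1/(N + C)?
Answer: -1/62388 ≈ -1.6029e-5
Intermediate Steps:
N = 72900
C = -135288
1/(N + C) = 1/(72900 - 135288) = 1/(-62388) = -1/62388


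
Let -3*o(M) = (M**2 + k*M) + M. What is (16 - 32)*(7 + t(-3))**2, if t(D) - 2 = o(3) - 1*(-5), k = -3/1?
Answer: -2704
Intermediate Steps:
k = -3 (k = -3*1 = -3)
o(M) = -M**2/3 + 2*M/3 (o(M) = -((M**2 - 3*M) + M)/3 = -(M**2 - 2*M)/3 = -M**2/3 + 2*M/3)
t(D) = 6 (t(D) = 2 + ((1/3)*3*(2 - 1*3) - 1*(-5)) = 2 + ((1/3)*3*(2 - 3) + 5) = 2 + ((1/3)*3*(-1) + 5) = 2 + (-1 + 5) = 2 + 4 = 6)
(16 - 32)*(7 + t(-3))**2 = (16 - 32)*(7 + 6)**2 = -16*13**2 = -16*169 = -2704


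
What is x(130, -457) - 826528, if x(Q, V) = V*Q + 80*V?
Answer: -922498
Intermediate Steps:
x(Q, V) = 80*V + Q*V (x(Q, V) = Q*V + 80*V = 80*V + Q*V)
x(130, -457) - 826528 = -457*(80 + 130) - 826528 = -457*210 - 826528 = -95970 - 826528 = -922498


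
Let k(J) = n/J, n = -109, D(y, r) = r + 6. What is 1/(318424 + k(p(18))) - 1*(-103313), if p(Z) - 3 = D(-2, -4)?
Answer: 164475432448/1592011 ≈ 1.0331e+5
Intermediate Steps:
D(y, r) = 6 + r
p(Z) = 5 (p(Z) = 3 + (6 - 4) = 3 + 2 = 5)
k(J) = -109/J
1/(318424 + k(p(18))) - 1*(-103313) = 1/(318424 - 109/5) - 1*(-103313) = 1/(318424 - 109*1/5) + 103313 = 1/(318424 - 109/5) + 103313 = 1/(1592011/5) + 103313 = 5/1592011 + 103313 = 164475432448/1592011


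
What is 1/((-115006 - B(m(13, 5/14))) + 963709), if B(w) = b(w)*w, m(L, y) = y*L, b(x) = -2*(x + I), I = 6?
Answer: 98/83182579 ≈ 1.1781e-6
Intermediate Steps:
b(x) = -12 - 2*x (b(x) = -2*(x + 6) = -2*(6 + x) = -12 - 2*x)
m(L, y) = L*y
B(w) = w*(-12 - 2*w) (B(w) = (-12 - 2*w)*w = w*(-12 - 2*w))
1/((-115006 - B(m(13, 5/14))) + 963709) = 1/((-115006 - (-2)*13*(5/14)*(6 + 13*(5/14))) + 963709) = 1/((-115006 - (-2)*65*(6 + 65/14)/14) + 963709) = 1/((-115006 - (-2)*65*149/(14*14)) + 963709) = 1/((-115006 - 1*(-9685/98)) + 963709) = 1/((-115006 + 9685/98) + 963709) = 1/(-11260903/98 + 963709) = 1/(83182579/98) = 98/83182579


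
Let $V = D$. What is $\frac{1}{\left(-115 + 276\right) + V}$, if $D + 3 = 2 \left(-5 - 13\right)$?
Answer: $\frac{1}{122} \approx 0.0081967$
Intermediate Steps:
$D = -39$ ($D = -3 + 2 \left(-5 - 13\right) = -3 + 2 \left(-18\right) = -3 - 36 = -39$)
$V = -39$
$\frac{1}{\left(-115 + 276\right) + V} = \frac{1}{\left(-115 + 276\right) - 39} = \frac{1}{161 - 39} = \frac{1}{122}$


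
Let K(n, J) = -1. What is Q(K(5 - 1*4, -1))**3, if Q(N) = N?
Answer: -1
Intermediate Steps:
Q(K(5 - 1*4, -1))**3 = (-1)**3 = -1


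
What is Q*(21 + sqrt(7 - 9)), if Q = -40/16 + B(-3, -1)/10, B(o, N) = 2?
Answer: -483/10 - 23*I*sqrt(2)/10 ≈ -48.3 - 3.2527*I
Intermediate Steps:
Q = -23/10 (Q = -40/16 + 2/10 = -40*1/16 + 2*(1/10) = -5/2 + 1/5 = -23/10 ≈ -2.3000)
Q*(21 + sqrt(7 - 9)) = -23*(21 + sqrt(7 - 9))/10 = -23*(21 + sqrt(-2))/10 = -23*(21 + I*sqrt(2))/10 = -483/10 - 23*I*sqrt(2)/10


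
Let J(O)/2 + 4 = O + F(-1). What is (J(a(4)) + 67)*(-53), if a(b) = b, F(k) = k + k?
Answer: -3339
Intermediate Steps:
F(k) = 2*k
J(O) = -12 + 2*O (J(O) = -8 + 2*(O + 2*(-1)) = -8 + 2*(O - 2) = -8 + 2*(-2 + O) = -8 + (-4 + 2*O) = -12 + 2*O)
(J(a(4)) + 67)*(-53) = ((-12 + 2*4) + 67)*(-53) = ((-12 + 8) + 67)*(-53) = (-4 + 67)*(-53) = 63*(-53) = -3339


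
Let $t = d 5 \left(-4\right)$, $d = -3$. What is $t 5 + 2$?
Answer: $302$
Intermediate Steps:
$t = 60$ ($t = \left(-3\right) 5 \left(-4\right) = \left(-15\right) \left(-4\right) = 60$)
$t 5 + 2 = 60 \cdot 5 + 2 = 300 + 2 = 302$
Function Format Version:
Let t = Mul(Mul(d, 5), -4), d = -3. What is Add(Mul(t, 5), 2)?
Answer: 302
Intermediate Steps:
t = 60 (t = Mul(Mul(-3, 5), -4) = Mul(-15, -4) = 60)
Add(Mul(t, 5), 2) = Add(Mul(60, 5), 2) = Add(300, 2) = 302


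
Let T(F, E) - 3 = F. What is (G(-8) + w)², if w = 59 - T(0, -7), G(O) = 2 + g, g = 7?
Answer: 4225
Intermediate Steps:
G(O) = 9 (G(O) = 2 + 7 = 9)
T(F, E) = 3 + F
w = 56 (w = 59 - (3 + 0) = 59 - 1*3 = 59 - 3 = 56)
(G(-8) + w)² = (9 + 56)² = 65² = 4225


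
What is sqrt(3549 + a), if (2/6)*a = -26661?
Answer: I*sqrt(76434) ≈ 276.47*I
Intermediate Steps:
a = -79983 (a = 3*(-26661) = -79983)
sqrt(3549 + a) = sqrt(3549 - 79983) = sqrt(-76434) = I*sqrt(76434)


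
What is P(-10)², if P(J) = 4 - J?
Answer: 196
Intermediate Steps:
P(-10)² = (4 - 1*(-10))² = (4 + 10)² = 14² = 196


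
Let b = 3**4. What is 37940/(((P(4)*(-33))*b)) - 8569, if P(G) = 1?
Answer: -22942877/2673 ≈ -8583.2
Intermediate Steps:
b = 81
37940/(((P(4)*(-33))*b)) - 8569 = 37940/(((1*(-33))*81)) - 8569 = 37940/((-33*81)) - 8569 = 37940/(-2673) - 8569 = 37940*(-1/2673) - 8569 = -37940/2673 - 8569 = -22942877/2673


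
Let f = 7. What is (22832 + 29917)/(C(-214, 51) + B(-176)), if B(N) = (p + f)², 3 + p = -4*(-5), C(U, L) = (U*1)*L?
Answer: -17583/3446 ≈ -5.1024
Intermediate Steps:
C(U, L) = L*U (C(U, L) = U*L = L*U)
p = 17 (p = -3 - 4*(-5) = -3 + 20 = 17)
B(N) = 576 (B(N) = (17 + 7)² = 24² = 576)
(22832 + 29917)/(C(-214, 51) + B(-176)) = (22832 + 29917)/(51*(-214) + 576) = 52749/(-10914 + 576) = 52749/(-10338) = 52749*(-1/10338) = -17583/3446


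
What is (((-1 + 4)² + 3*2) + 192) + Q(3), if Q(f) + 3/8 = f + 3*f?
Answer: 1749/8 ≈ 218.63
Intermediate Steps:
Q(f) = -3/8 + 4*f (Q(f) = -3/8 + (f + 3*f) = -3/8 + 4*f)
(((-1 + 4)² + 3*2) + 192) + Q(3) = (((-1 + 4)² + 3*2) + 192) + (-3/8 + 4*3) = ((3² + 6) + 192) + (-3/8 + 12) = ((9 + 6) + 192) + 93/8 = (15 + 192) + 93/8 = 207 + 93/8 = 1749/8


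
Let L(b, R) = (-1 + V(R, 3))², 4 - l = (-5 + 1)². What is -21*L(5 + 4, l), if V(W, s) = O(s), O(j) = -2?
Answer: -189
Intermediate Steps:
V(W, s) = -2
l = -12 (l = 4 - (-5 + 1)² = 4 - 1*(-4)² = 4 - 1*16 = 4 - 16 = -12)
L(b, R) = 9 (L(b, R) = (-1 - 2)² = (-3)² = 9)
-21*L(5 + 4, l) = -21*9 = -189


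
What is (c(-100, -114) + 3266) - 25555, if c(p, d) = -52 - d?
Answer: -22227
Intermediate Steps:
(c(-100, -114) + 3266) - 25555 = ((-52 - 1*(-114)) + 3266) - 25555 = ((-52 + 114) + 3266) - 25555 = (62 + 3266) - 25555 = 3328 - 25555 = -22227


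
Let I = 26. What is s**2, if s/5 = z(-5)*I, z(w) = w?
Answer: 422500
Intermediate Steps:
s = -650 (s = 5*(-5*26) = 5*(-130) = -650)
s**2 = (-650)**2 = 422500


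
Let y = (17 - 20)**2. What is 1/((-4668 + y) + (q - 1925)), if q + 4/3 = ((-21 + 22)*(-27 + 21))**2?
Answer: -3/19648 ≈ -0.00015269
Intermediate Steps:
q = 104/3 (q = -4/3 + ((-21 + 22)*(-27 + 21))**2 = -4/3 + (1*(-6))**2 = -4/3 + (-6)**2 = -4/3 + 36 = 104/3 ≈ 34.667)
y = 9 (y = (-3)**2 = 9)
1/((-4668 + y) + (q - 1925)) = 1/((-4668 + 9) + (104/3 - 1925)) = 1/(-4659 - 5671/3) = 1/(-19648/3) = -3/19648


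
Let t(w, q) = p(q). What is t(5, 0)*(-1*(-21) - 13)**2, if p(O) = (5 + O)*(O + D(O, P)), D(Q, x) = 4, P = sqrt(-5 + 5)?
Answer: 1280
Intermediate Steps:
P = 0 (P = sqrt(0) = 0)
p(O) = (4 + O)*(5 + O) (p(O) = (5 + O)*(O + 4) = (5 + O)*(4 + O) = (4 + O)*(5 + O))
t(w, q) = 20 + q**2 + 9*q
t(5, 0)*(-1*(-21) - 13)**2 = (20 + 0**2 + 9*0)*(-1*(-21) - 13)**2 = (20 + 0 + 0)*(21 - 13)**2 = 20*8**2 = 20*64 = 1280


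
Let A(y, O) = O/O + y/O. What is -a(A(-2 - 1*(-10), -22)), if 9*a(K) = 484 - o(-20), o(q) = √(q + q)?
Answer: -484/9 + 2*I*√10/9 ≈ -53.778 + 0.70273*I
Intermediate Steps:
A(y, O) = 1 + y/O
o(q) = √2*√q (o(q) = √(2*q) = √2*√q)
a(K) = 484/9 - 2*I*√10/9 (a(K) = (484 - √2*√(-20))/9 = (484 - √2*2*I*√5)/9 = (484 - 2*I*√10)/9 = 484/9 - 2*I*√10/9)
-a(A(-2 - 1*(-10), -22)) = -(484/9 - 2*I*√10/9) = -484/9 + 2*I*√10/9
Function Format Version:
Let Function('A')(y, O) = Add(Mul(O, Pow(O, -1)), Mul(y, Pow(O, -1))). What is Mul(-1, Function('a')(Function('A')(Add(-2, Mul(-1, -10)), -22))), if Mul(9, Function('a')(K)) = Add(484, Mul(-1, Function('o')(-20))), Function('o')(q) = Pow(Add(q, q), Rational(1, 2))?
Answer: Add(Rational(-484, 9), Mul(Rational(2, 9), I, Pow(10, Rational(1, 2)))) ≈ Add(-53.778, Mul(0.70273, I))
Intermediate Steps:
Function('A')(y, O) = Add(1, Mul(y, Pow(O, -1)))
Function('o')(q) = Mul(Pow(2, Rational(1, 2)), Pow(q, Rational(1, 2))) (Function('o')(q) = Pow(Mul(2, q), Rational(1, 2)) = Mul(Pow(2, Rational(1, 2)), Pow(q, Rational(1, 2))))
Function('a')(K) = Add(Rational(484, 9), Mul(Rational(-2, 9), I, Pow(10, Rational(1, 2)))) (Function('a')(K) = Mul(Rational(1, 9), Add(484, Mul(-1, Mul(Pow(2, Rational(1, 2)), Pow(-20, Rational(1, 2)))))) = Mul(Rational(1, 9), Add(484, Mul(-1, Mul(Pow(2, Rational(1, 2)), Mul(2, I, Pow(5, Rational(1, 2))))))) = Mul(Rational(1, 9), Add(484, Mul(-1, Mul(2, I, Pow(10, Rational(1, 2)))))) = Mul(Rational(1, 9), Add(484, Mul(-2, I, Pow(10, Rational(1, 2))))) = Add(Rational(484, 9), Mul(Rational(-2, 9), I, Pow(10, Rational(1, 2)))))
Mul(-1, Function('a')(Function('A')(Add(-2, Mul(-1, -10)), -22))) = Mul(-1, Add(Rational(484, 9), Mul(Rational(-2, 9), I, Pow(10, Rational(1, 2))))) = Add(Rational(-484, 9), Mul(Rational(2, 9), I, Pow(10, Rational(1, 2))))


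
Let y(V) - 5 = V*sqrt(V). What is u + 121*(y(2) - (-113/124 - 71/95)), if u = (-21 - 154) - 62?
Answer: 6699259/11780 + 242*sqrt(2) ≈ 910.94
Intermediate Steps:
y(V) = 5 + V**(3/2) (y(V) = 5 + V*sqrt(V) = 5 + V**(3/2))
u = -237 (u = -175 - 62 = -237)
u + 121*(y(2) - (-113/124 - 71/95)) = -237 + 121*((5 + 2**(3/2)) - (-113/124 - 71/95)) = -237 + 121*((5 + 2*sqrt(2)) - (-113*1/124 - 71*1/95)) = -237 + 121*((5 + 2*sqrt(2)) - (-113/124 - 71/95)) = -237 + 121*((5 + 2*sqrt(2)) - 1*(-19539/11780)) = -237 + 121*((5 + 2*sqrt(2)) + 19539/11780) = -237 + 121*(78439/11780 + 2*sqrt(2)) = -237 + (9491119/11780 + 242*sqrt(2)) = 6699259/11780 + 242*sqrt(2)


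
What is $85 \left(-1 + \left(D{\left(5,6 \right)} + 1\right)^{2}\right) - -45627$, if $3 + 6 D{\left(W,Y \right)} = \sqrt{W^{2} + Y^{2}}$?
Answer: $\frac{822731}{18} + \frac{85 \sqrt{61}}{6} \approx 45818.0$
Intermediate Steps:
$D{\left(W,Y \right)} = - \frac{1}{2} + \frac{\sqrt{W^{2} + Y^{2}}}{6}$
$85 \left(-1 + \left(D{\left(5,6 \right)} + 1\right)^{2}\right) - -45627 = 85 \left(-1 + \left(\left(- \frac{1}{2} + \frac{\sqrt{5^{2} + 6^{2}}}{6}\right) + 1\right)^{2}\right) - -45627 = 85 \left(-1 + \left(\left(- \frac{1}{2} + \frac{\sqrt{25 + 36}}{6}\right) + 1\right)^{2}\right) + 45627 = 85 \left(-1 + \left(\left(- \frac{1}{2} + \frac{\sqrt{61}}{6}\right) + 1\right)^{2}\right) + 45627 = 85 \left(-1 + \left(\frac{1}{2} + \frac{\sqrt{61}}{6}\right)^{2}\right) + 45627 = \left(-85 + 85 \left(\frac{1}{2} + \frac{\sqrt{61}}{6}\right)^{2}\right) + 45627 = 45542 + 85 \left(\frac{1}{2} + \frac{\sqrt{61}}{6}\right)^{2}$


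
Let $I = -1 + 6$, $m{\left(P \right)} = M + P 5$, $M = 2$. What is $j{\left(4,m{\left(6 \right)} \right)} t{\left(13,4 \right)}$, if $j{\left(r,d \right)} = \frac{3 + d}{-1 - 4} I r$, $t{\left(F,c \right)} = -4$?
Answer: $560$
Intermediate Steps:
$m{\left(P \right)} = 2 + 5 P$ ($m{\left(P \right)} = 2 + P 5 = 2 + 5 P$)
$I = 5$
$j{\left(r,d \right)} = r \left(-3 - d\right)$ ($j{\left(r,d \right)} = \frac{3 + d}{-1 - 4} \cdot 5 r = \frac{3 + d}{-5} \cdot 5 r = \left(3 + d\right) \left(- \frac{1}{5}\right) 5 r = \left(- \frac{3}{5} - \frac{d}{5}\right) 5 r = \left(-3 - d\right) r = r \left(-3 - d\right)$)
$j{\left(4,m{\left(6 \right)} \right)} t{\left(13,4 \right)} = \left(-1\right) 4 \left(3 + \left(2 + 5 \cdot 6\right)\right) \left(-4\right) = \left(-1\right) 4 \left(3 + \left(2 + 30\right)\right) \left(-4\right) = \left(-1\right) 4 \left(3 + 32\right) \left(-4\right) = \left(-1\right) 4 \cdot 35 \left(-4\right) = \left(-140\right) \left(-4\right) = 560$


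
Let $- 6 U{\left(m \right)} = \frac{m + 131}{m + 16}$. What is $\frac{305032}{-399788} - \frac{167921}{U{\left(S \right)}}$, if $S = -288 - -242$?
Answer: $- \frac{604196503118}{1699099} \approx -3.556 \cdot 10^{5}$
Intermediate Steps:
$S = -46$ ($S = -288 + 242 = -46$)
$U{\left(m \right)} = - \frac{131 + m}{6 \left(16 + m\right)}$ ($U{\left(m \right)} = - \frac{\left(m + 131\right) \frac{1}{m + 16}}{6} = - \frac{\left(131 + m\right) \frac{1}{16 + m}}{6} = - \frac{\frac{1}{16 + m} \left(131 + m\right)}{6} = - \frac{131 + m}{6 \left(16 + m\right)}$)
$\frac{305032}{-399788} - \frac{167921}{U{\left(S \right)}} = \frac{305032}{-399788} - \frac{167921}{\frac{1}{6} \frac{1}{16 - 46} \left(-131 - -46\right)} = 305032 \left(- \frac{1}{399788}\right) - \frac{167921}{\frac{1}{6} \frac{1}{-30} \left(-131 + 46\right)} = - \frac{76258}{99947} - \frac{167921}{\frac{1}{6} \left(- \frac{1}{30}\right) \left(-85\right)} = - \frac{76258}{99947} - \frac{167921}{\frac{17}{36}} = - \frac{76258}{99947} - \frac{6045156}{17} = - \frac{604196503118}{1699099}$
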